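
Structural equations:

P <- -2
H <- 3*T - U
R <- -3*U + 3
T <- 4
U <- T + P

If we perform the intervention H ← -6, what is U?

Under do(H=-6), the mechanism H <- 3*T - U is discarded; H is fixed at -6.
Since U is not a descendant of the intervened variable, it is unaffected.
U = T + P  [with T=4, P=-2]  = 2

2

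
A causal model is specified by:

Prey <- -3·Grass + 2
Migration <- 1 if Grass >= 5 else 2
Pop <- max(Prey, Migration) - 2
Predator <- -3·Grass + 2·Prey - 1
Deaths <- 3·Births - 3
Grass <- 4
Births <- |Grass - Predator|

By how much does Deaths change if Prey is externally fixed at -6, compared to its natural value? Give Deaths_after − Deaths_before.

do(Prey=-6) replaces the equation Prey <- -3·Grass + 2 with the constant Prey = -6.
Predator = -3·Grass + 2·Prey - 1  [with Grass=4, Prey=-6]  = -25
Births = |Grass - Predator|  [with Grass=4, Predator=-25]  = 29
Deaths = 3·Births - 3  [with Births=29]  = 84
Without intervention: Prey = -3·Grass + 2  [with Grass=4]  = -10; Predator = -3·Grass + 2·Prey - 1  [with Grass=4, Prey=-10]  = -33; Births = |Grass - Predator|  [with Grass=4, Predator=-33]  = 37; Deaths = 3·Births - 3  [with Births=37]  = 108.
Change = 84 − 108 = -24.

-24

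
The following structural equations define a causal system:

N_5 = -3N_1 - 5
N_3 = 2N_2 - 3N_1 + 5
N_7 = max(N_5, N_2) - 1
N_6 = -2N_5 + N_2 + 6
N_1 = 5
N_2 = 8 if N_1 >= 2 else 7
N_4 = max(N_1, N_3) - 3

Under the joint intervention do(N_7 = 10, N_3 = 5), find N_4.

The joint intervention fixes N_7 = 10, N_3 = 5, removing each variable's own equation.
N_4 = max(N_1, N_3) - 3  [with N_1=5, N_3=5]  = 2

2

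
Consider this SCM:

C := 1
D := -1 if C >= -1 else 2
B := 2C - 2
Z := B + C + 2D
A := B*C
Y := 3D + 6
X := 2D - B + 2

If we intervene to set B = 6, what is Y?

The intervention breaks the incoming arrows to B: B := 2C - 2 no longer applies, and B = 6.
No directed path runs from B to Y, so Y keeps its natural value.
D = -1 if C >= -1 else 2  [with C=1]  = -1
Y = 3D + 6  [with D=-1]  = 3

3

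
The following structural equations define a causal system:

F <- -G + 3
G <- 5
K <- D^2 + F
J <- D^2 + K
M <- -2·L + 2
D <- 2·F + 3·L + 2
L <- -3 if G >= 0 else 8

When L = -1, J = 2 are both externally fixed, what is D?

-5

Under do(L = -1, J = 2), each intervened variable's structural equation is replaced by its fixed value.
F = -G + 3  [with G=5]  = -2
D = 2·F + 3·L + 2  [with F=-2, L=-1]  = -5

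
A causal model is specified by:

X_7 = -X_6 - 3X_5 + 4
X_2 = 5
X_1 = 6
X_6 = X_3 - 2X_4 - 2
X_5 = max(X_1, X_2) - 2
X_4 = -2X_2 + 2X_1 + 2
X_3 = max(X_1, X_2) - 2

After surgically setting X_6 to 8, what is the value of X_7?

Intervening sets X_6 = 8 and removes its equation (X_6 = X_3 - 2X_4 - 2).
X_5 = max(X_1, X_2) - 2  [with X_1=6, X_2=5]  = 4
X_7 = -X_6 - 3X_5 + 4  [with X_6=8, X_5=4]  = -16

-16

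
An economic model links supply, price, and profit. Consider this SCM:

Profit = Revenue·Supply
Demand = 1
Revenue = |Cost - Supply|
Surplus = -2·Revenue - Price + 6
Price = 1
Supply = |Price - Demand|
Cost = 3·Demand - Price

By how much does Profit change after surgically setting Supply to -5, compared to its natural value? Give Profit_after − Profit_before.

The intervention breaks the incoming arrows to Supply: Supply = |Price - Demand| no longer applies, and Supply = -5.
Cost = 3·Demand - Price  [with Demand=1, Price=1]  = 2
Revenue = |Cost - Supply|  [with Cost=2, Supply=-5]  = 7
Profit = Revenue·Supply  [with Revenue=7, Supply=-5]  = -35
Without intervention: Supply = |Price - Demand|  [with Price=1, Demand=1]  = 0; Cost = 3·Demand - Price  [with Demand=1, Price=1]  = 2; Revenue = |Cost - Supply|  [with Cost=2, Supply=0]  = 2; Profit = Revenue·Supply  [with Revenue=2, Supply=0]  = 0.
Change = -35 − 0 = -35.

-35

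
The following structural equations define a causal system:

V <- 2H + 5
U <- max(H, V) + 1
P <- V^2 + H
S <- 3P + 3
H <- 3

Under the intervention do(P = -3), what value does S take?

The intervention breaks the incoming arrows to P: P <- V^2 + H no longer applies, and P = -3.
S = 3P + 3  [with P=-3]  = -6

-6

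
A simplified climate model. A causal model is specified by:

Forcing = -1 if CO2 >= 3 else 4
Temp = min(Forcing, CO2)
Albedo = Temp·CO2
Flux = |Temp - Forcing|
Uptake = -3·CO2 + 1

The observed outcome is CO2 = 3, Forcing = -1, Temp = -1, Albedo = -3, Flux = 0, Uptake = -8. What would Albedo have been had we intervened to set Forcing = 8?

9

Under do(Forcing=8), the mechanism Forcing = -1 if CO2 >= 3 else 4 is discarded; Forcing is fixed at 8.
Temp = min(Forcing, CO2)  [with Forcing=8, CO2=3]  = 3
Albedo = Temp·CO2  [with Temp=3, CO2=3]  = 9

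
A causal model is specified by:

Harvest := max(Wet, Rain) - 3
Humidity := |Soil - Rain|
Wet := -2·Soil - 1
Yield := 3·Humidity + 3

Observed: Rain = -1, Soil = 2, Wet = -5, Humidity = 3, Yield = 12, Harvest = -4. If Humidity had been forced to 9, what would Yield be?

30

Intervening sets Humidity = 9 and removes its equation (Humidity := |Soil - Rain|).
Yield = 3·Humidity + 3  [with Humidity=9]  = 30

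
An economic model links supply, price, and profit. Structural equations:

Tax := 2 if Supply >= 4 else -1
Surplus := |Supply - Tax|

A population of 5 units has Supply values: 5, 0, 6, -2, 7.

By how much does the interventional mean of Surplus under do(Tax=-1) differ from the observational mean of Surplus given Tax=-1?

3.6

Every unit gets Tax=-1 under the intervention. Surplus values become 6, 1, 7, 1, 8; E[Surplus|do(Tax=-1)] = 4.6.
Observing Tax=-1 restricts to units where Tax's equation naturally yields -1: Supply ∈ {0, -2}. In that subpopulation Surplus = 1, 1, mean 1.
Difference = 4.6 − 1 = 3.6.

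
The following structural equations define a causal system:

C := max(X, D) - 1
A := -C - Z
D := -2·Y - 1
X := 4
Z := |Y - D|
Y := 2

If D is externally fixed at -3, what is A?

The intervention breaks the incoming arrows to D: D := -2·Y - 1 no longer applies, and D = -3.
C = max(X, D) - 1  [with X=4, D=-3]  = 3
Z = |Y - D|  [with Y=2, D=-3]  = 5
A = -C - Z  [with C=3, Z=5]  = -8

-8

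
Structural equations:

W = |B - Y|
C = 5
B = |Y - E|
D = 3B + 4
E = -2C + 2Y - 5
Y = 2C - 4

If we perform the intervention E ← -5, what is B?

11

The intervention breaks the incoming arrows to E: E = -2C + 2Y - 5 no longer applies, and E = -5.
Y = 2C - 4  [with C=5]  = 6
B = |Y - E|  [with Y=6, E=-5]  = 11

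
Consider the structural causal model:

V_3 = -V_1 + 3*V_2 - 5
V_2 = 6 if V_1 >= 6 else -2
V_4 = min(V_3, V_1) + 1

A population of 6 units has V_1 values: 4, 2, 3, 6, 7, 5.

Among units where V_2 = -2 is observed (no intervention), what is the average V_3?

-14.5

Observing V_2=-2 restricts to units where V_2's equation naturally yields -2: V_1 ∈ {4, 2, 3, 5}. In that subpopulation V_3 = -15, -13, -14, -16, mean -14.5.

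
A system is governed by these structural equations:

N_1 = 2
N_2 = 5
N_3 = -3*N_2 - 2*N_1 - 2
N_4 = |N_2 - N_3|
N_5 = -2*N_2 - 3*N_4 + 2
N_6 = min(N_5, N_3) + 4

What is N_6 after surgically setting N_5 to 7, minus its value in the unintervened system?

65

The intervention breaks the incoming arrows to N_5: N_5 = -2*N_2 - 3*N_4 + 2 no longer applies, and N_5 = 7.
N_3 = -3*N_2 - 2*N_1 - 2  [with N_2=5, N_1=2]  = -21
N_6 = min(N_5, N_3) + 4  [with N_5=7, N_3=-21]  = -17
Without intervention: N_3 = -3*N_2 - 2*N_1 - 2  [with N_2=5, N_1=2]  = -21; N_4 = |N_2 - N_3|  [with N_2=5, N_3=-21]  = 26; N_5 = -2*N_2 - 3*N_4 + 2  [with N_2=5, N_4=26]  = -86; N_6 = min(N_5, N_3) + 4  [with N_5=-86, N_3=-21]  = -82.
Change = -17 − (-82) = 65.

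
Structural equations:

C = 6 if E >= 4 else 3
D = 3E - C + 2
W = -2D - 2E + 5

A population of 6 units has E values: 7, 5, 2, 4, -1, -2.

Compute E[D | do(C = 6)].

Every unit gets C=6 under the intervention. D values become 17, 11, 2, 8, -7, -10; E[D|do(C=6)] = 3.5.

3.5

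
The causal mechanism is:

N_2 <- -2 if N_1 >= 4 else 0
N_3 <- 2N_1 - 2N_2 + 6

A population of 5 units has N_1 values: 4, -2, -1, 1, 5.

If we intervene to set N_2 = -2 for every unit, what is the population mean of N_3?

Under do(N_2=-2), N_2's equation is replaced by N_2=-2 for every unit. Per-unit N_3: 18, 6, 8, 12, 20. Mean = 12.8.

12.8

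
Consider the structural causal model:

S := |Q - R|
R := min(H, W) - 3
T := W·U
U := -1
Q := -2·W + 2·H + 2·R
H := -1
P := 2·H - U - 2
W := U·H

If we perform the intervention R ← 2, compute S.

do(R=2) replaces the equation R := min(H, W) - 3 with the constant R = 2.
W = U·H  [with U=-1, H=-1]  = 1
Q = -2·W + 2·H + 2·R  [with W=1, H=-1, R=2]  = 0
S = |Q - R|  [with Q=0, R=2]  = 2

2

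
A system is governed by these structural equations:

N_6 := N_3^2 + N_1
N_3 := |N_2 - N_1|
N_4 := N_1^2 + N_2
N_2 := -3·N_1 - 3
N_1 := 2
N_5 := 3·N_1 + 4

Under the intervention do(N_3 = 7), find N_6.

The intervention breaks the incoming arrows to N_3: N_3 := |N_2 - N_1| no longer applies, and N_3 = 7.
N_6 = N_3^2 + N_1  [with N_3=7, N_1=2]  = 51

51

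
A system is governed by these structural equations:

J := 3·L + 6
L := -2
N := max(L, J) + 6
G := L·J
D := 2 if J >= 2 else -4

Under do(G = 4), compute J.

0

The intervention breaks the incoming arrows to G: G := L·J no longer applies, and G = 4.
Since J is not a descendant of the intervened variable, it is unaffected.
J = 3·L + 6  [with L=-2]  = 0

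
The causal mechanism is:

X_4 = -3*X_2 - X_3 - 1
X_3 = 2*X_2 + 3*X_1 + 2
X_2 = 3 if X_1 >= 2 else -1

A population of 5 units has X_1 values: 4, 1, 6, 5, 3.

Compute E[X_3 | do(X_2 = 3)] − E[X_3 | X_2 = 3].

-2.1

Under do(X_2=3), X_2's equation is replaced by X_2=3 for every unit. Per-unit X_3: 20, 11, 26, 23, 17. Mean = 19.4.
Observing X_2=3 restricts to units where X_2's equation naturally yields 3: X_1 ∈ {4, 6, 5, 3}. In that subpopulation X_3 = 20, 26, 23, 17, mean 21.5.
Difference = 19.4 − 21.5 = -2.1.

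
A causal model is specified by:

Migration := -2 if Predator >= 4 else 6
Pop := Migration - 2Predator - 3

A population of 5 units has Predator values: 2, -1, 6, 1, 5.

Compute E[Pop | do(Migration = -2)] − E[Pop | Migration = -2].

5.8

do(Migration=-2) breaks Migration's dependence on Predator. With Migration=-2 fixed, Pop across the units is -9, -3, -17, -7, -15, mean -10.2.
Observing Migration=-2 restricts to units where Migration's equation naturally yields -2: Predator ∈ {6, 5}. In that subpopulation Pop = -17, -15, mean -16.
Difference = -10.2 − (-16) = 5.8.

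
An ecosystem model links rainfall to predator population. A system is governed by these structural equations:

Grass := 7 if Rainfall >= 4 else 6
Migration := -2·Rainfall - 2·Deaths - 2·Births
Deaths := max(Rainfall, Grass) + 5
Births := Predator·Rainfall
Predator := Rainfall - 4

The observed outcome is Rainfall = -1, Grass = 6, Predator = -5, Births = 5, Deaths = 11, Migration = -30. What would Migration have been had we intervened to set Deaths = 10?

The intervention breaks the incoming arrows to Deaths: Deaths := max(Rainfall, Grass) + 5 no longer applies, and Deaths = 10.
Predator = Rainfall - 4  [with Rainfall=-1]  = -5
Births = Predator·Rainfall  [with Predator=-5, Rainfall=-1]  = 5
Migration = -2·Rainfall - 2·Deaths - 2·Births  [with Rainfall=-1, Deaths=10, Births=5]  = -28

-28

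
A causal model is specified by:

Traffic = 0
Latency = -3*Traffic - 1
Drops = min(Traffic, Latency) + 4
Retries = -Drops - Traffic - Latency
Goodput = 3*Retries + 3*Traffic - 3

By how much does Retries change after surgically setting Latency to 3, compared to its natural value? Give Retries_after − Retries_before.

-5

Under do(Latency=3), the mechanism Latency = -3*Traffic - 1 is discarded; Latency is fixed at 3.
Drops = min(Traffic, Latency) + 4  [with Traffic=0, Latency=3]  = 4
Retries = -Drops - Traffic - Latency  [with Drops=4, Traffic=0, Latency=3]  = -7
Without intervention: Latency = -3*Traffic - 1  [with Traffic=0]  = -1; Drops = min(Traffic, Latency) + 4  [with Traffic=0, Latency=-1]  = 3; Retries = -Drops - Traffic - Latency  [with Drops=3, Traffic=0, Latency=-1]  = -2.
Change = -7 − (-2) = -5.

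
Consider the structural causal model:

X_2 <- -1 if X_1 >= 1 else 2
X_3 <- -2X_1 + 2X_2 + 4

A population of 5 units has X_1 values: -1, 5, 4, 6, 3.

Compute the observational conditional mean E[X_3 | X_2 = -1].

Observing X_2=-1 restricts to units where X_2's equation naturally yields -1: X_1 ∈ {5, 4, 6, 3}. In that subpopulation X_3 = -8, -6, -10, -4, mean -7.

-7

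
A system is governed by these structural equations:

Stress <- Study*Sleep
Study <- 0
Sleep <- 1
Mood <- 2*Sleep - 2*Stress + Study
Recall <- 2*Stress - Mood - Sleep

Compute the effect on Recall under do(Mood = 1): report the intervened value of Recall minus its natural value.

Intervening sets Mood = 1 and removes its equation (Mood <- 2*Sleep - 2*Stress + Study).
Stress = Study*Sleep  [with Study=0, Sleep=1]  = 0
Recall = 2*Stress - Mood - Sleep  [with Stress=0, Mood=1, Sleep=1]  = -2
Without intervention: Stress = Study*Sleep  [with Study=0, Sleep=1]  = 0; Mood = 2*Sleep - 2*Stress + Study  [with Sleep=1, Stress=0, Study=0]  = 2; Recall = 2*Stress - Mood - Sleep  [with Stress=0, Mood=2, Sleep=1]  = -3.
Change = -2 − (-3) = 1.

1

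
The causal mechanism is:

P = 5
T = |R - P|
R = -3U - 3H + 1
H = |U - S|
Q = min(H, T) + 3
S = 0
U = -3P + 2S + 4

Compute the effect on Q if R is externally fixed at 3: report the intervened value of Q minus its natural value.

Under do(R=3), the mechanism R = -3U - 3H + 1 is discarded; R is fixed at 3.
U = -3P + 2S + 4  [with P=5, S=0]  = -11
H = |U - S|  [with U=-11, S=0]  = 11
T = |R - P|  [with R=3, P=5]  = 2
Q = min(H, T) + 3  [with H=11, T=2]  = 5
Without intervention: U = -3P + 2S + 4  [with P=5, S=0]  = -11; H = |U - S|  [with U=-11, S=0]  = 11; R = -3U - 3H + 1  [with U=-11, H=11]  = 1; T = |R - P|  [with R=1, P=5]  = 4; Q = min(H, T) + 3  [with H=11, T=4]  = 7.
Change = 5 − 7 = -2.

-2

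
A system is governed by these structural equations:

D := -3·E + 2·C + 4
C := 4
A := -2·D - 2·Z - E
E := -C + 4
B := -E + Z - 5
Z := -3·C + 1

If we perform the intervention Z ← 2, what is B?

-3

The intervention breaks the incoming arrows to Z: Z := -3·C + 1 no longer applies, and Z = 2.
E = -C + 4  [with C=4]  = 0
B = -E + Z - 5  [with E=0, Z=2]  = -3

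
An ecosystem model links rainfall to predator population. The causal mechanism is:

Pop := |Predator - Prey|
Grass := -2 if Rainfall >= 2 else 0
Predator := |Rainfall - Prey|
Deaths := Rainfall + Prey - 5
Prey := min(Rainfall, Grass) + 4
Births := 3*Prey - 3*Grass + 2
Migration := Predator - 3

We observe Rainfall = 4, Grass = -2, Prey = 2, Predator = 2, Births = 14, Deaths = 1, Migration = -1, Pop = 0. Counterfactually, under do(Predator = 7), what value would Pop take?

5

do(Predator=7) replaces the equation Predator := |Rainfall - Prey| with the constant Predator = 7.
Grass = -2 if Rainfall >= 2 else 0  [with Rainfall=4]  = -2
Prey = min(Rainfall, Grass) + 4  [with Rainfall=4, Grass=-2]  = 2
Pop = |Predator - Prey|  [with Predator=7, Prey=2]  = 5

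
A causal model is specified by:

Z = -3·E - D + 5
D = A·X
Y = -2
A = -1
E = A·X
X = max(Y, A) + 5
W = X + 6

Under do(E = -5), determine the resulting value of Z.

24

Under do(E=-5), the mechanism E = A·X is discarded; E is fixed at -5.
X = max(Y, A) + 5  [with Y=-2, A=-1]  = 4
D = A·X  [with A=-1, X=4]  = -4
Z = -3·E - D + 5  [with E=-5, D=-4]  = 24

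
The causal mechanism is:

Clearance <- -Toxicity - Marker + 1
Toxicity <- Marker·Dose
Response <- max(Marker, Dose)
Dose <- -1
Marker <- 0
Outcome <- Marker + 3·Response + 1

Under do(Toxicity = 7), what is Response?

Under do(Toxicity=7), the mechanism Toxicity <- Marker·Dose is discarded; Toxicity is fixed at 7.
Since Response is not a descendant of the intervened variable, it is unaffected.
Response = max(Marker, Dose)  [with Marker=0, Dose=-1]  = 0

0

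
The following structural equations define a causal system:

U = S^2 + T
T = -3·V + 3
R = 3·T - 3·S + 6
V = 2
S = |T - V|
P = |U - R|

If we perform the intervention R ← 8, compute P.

14

Under do(R=8), the mechanism R = 3·T - 3·S + 6 is discarded; R is fixed at 8.
T = -3·V + 3  [with V=2]  = -3
S = |T - V|  [with T=-3, V=2]  = 5
U = S^2 + T  [with S=5, T=-3]  = 22
P = |U - R|  [with U=22, R=8]  = 14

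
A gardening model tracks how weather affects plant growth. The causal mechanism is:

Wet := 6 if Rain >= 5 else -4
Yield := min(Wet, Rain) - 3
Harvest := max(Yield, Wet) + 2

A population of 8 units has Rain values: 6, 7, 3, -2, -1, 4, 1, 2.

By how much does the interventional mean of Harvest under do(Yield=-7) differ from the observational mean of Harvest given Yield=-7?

2.5

Under do(Yield=-7), Yield's equation is replaced by Yield=-7 for every unit. Per-unit Harvest: 8, 8, -2, -2, -2, -2, -2, -2. Mean = 0.5.
Conditioning on Yield=-7 selects the 6 unit(s) with Rain ∈ {3, -2, -1, 4, 1, 2}. Their Harvest values: -2, -2, -2, -2, -2, -2. Mean = -2.
Difference = 0.5 − (-2) = 2.5.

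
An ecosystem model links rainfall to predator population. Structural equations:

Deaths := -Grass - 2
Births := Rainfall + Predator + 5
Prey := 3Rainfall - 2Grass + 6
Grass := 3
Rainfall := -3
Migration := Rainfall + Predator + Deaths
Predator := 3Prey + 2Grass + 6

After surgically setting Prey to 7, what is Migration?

25

The intervention breaks the incoming arrows to Prey: Prey := 3Rainfall - 2Grass + 6 no longer applies, and Prey = 7.
Predator = 3Prey + 2Grass + 6  [with Prey=7, Grass=3]  = 33
Deaths = -Grass - 2  [with Grass=3]  = -5
Migration = Rainfall + Predator + Deaths  [with Rainfall=-3, Predator=33, Deaths=-5]  = 25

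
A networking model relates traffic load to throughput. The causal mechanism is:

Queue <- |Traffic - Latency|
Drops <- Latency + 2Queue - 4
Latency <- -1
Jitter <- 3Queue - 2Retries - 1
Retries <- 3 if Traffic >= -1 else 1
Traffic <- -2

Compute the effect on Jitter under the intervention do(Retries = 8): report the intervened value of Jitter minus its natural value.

-14

The intervention breaks the incoming arrows to Retries: Retries <- 3 if Traffic >= -1 else 1 no longer applies, and Retries = 8.
Queue = |Traffic - Latency|  [with Traffic=-2, Latency=-1]  = 1
Jitter = 3Queue - 2Retries - 1  [with Queue=1, Retries=8]  = -14
Without intervention: Queue = |Traffic - Latency|  [with Traffic=-2, Latency=-1]  = 1; Retries = 3 if Traffic >= -1 else 1  [with Traffic=-2]  = 1; Jitter = 3Queue - 2Retries - 1  [with Queue=1, Retries=1]  = 0.
Change = -14 − 0 = -14.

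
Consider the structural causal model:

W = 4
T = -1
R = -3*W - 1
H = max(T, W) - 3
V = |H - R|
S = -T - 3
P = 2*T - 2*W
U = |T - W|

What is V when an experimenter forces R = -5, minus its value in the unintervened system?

-8

do(R=-5) replaces the equation R = -3*W - 1 with the constant R = -5.
H = max(T, W) - 3  [with T=-1, W=4]  = 1
V = |H - R|  [with H=1, R=-5]  = 6
Without intervention: H = max(T, W) - 3  [with T=-1, W=4]  = 1; R = -3*W - 1  [with W=4]  = -13; V = |H - R|  [with H=1, R=-13]  = 14.
Change = 6 − 14 = -8.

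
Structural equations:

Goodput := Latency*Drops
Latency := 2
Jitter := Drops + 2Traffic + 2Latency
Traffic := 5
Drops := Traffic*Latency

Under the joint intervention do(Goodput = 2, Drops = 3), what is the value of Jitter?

17

Under do(Goodput = 2, Drops = 3), each intervened variable's structural equation is replaced by its fixed value.
Jitter = Drops + 2Traffic + 2Latency  [with Drops=3, Traffic=5, Latency=2]  = 17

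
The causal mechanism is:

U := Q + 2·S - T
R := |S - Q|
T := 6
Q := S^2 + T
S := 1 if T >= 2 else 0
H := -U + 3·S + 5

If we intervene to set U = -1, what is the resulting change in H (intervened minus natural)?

4

Intervening sets U = -1 and removes its equation (U := Q + 2·S - T).
S = 1 if T >= 2 else 0  [with T=6]  = 1
H = -U + 3·S + 5  [with U=-1, S=1]  = 9
Without intervention: S = 1 if T >= 2 else 0  [with T=6]  = 1; Q = S^2 + T  [with S=1, T=6]  = 7; U = Q + 2·S - T  [with Q=7, S=1, T=6]  = 3; H = -U + 3·S + 5  [with U=3, S=1]  = 5.
Change = 9 − 5 = 4.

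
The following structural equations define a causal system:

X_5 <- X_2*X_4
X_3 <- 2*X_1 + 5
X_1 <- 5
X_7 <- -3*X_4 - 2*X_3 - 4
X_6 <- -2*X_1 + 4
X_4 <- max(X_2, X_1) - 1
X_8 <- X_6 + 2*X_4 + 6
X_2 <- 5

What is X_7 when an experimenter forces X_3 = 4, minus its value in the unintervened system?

The intervention breaks the incoming arrows to X_3: X_3 <- 2*X_1 + 5 no longer applies, and X_3 = 4.
X_4 = max(X_2, X_1) - 1  [with X_2=5, X_1=5]  = 4
X_7 = -3*X_4 - 2*X_3 - 4  [with X_4=4, X_3=4]  = -24
Without intervention: X_3 = 2*X_1 + 5  [with X_1=5]  = 15; X_4 = max(X_2, X_1) - 1  [with X_2=5, X_1=5]  = 4; X_7 = -3*X_4 - 2*X_3 - 4  [with X_4=4, X_3=15]  = -46.
Change = -24 − (-46) = 22.

22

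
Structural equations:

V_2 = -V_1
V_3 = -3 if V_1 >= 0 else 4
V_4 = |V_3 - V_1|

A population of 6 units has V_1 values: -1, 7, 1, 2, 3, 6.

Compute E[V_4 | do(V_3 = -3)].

6

Under do(V_3=-3), V_3's equation is replaced by V_3=-3 for every unit. Per-unit V_4: 2, 10, 4, 5, 6, 9. Mean = 6.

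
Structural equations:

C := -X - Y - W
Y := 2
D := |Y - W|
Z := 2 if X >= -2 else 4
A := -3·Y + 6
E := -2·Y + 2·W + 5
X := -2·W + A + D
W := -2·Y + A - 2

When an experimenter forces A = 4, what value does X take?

Under do(A=4), the mechanism A := -3·Y + 6 is discarded; A is fixed at 4.
W = -2·Y + A - 2  [with Y=2, A=4]  = -2
D = |Y - W|  [with Y=2, W=-2]  = 4
X = -2·W + A + D  [with W=-2, A=4, D=4]  = 12

12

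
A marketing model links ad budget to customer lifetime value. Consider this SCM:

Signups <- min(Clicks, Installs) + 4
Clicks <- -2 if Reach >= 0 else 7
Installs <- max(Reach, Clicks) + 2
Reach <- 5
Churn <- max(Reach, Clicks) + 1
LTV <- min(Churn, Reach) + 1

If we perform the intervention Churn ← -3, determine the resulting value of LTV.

The intervention breaks the incoming arrows to Churn: Churn <- max(Reach, Clicks) + 1 no longer applies, and Churn = -3.
LTV = min(Churn, Reach) + 1  [with Churn=-3, Reach=5]  = -2

-2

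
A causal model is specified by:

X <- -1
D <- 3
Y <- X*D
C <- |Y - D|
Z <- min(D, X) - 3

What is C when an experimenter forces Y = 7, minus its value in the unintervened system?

-2

do(Y=7) replaces the equation Y <- X*D with the constant Y = 7.
C = |Y - D|  [with Y=7, D=3]  = 4
Without intervention: Y = X*D  [with X=-1, D=3]  = -3; C = |Y - D|  [with Y=-3, D=3]  = 6.
Change = 4 − 6 = -2.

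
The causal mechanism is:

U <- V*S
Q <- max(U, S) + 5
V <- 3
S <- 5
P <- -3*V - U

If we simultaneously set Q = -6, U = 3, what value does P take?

-12

Under do(Q = -6, U = 3), each intervened variable's structural equation is replaced by its fixed value.
P = -3*V - U  [with V=3, U=3]  = -12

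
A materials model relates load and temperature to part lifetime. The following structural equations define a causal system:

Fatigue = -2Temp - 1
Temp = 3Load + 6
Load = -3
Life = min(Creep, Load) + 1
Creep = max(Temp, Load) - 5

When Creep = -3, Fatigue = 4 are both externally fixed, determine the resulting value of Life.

-2

Setting Creep = -3, Fatigue = 4 by intervention discards those variables' equations.
Life = min(Creep, Load) + 1  [with Creep=-3, Load=-3]  = -2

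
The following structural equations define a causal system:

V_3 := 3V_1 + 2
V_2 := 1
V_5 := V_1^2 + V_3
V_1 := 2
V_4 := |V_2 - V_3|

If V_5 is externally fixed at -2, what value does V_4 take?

7

The intervention breaks the incoming arrows to V_5: V_5 := V_1^2 + V_3 no longer applies, and V_5 = -2.
Since V_4 is not a descendant of the intervened variable, it is unaffected.
V_3 = 3V_1 + 2  [with V_1=2]  = 8
V_4 = |V_2 - V_3|  [with V_2=1, V_3=8]  = 7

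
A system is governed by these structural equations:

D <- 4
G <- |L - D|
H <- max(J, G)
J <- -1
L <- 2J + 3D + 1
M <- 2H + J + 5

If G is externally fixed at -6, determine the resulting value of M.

2

Under do(G=-6), the mechanism G <- |L - D| is discarded; G is fixed at -6.
H = max(J, G)  [with J=-1, G=-6]  = -1
M = 2H + J + 5  [with H=-1, J=-1]  = 2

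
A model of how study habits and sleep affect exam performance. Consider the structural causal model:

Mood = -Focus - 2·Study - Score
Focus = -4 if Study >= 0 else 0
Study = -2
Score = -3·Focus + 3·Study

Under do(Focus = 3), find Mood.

16

Under do(Focus=3), the mechanism Focus = -4 if Study >= 0 else 0 is discarded; Focus is fixed at 3.
Score = -3·Focus + 3·Study  [with Focus=3, Study=-2]  = -15
Mood = -Focus - 2·Study - Score  [with Focus=3, Study=-2, Score=-15]  = 16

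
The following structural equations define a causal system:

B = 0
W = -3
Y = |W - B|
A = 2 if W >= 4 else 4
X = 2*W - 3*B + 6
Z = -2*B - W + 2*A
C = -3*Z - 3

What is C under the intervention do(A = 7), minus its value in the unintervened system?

-18

The intervention breaks the incoming arrows to A: A = 2 if W >= 4 else 4 no longer applies, and A = 7.
Z = -2*B - W + 2*A  [with B=0, W=-3, A=7]  = 17
C = -3*Z - 3  [with Z=17]  = -54
Without intervention: A = 2 if W >= 4 else 4  [with W=-3]  = 4; Z = -2*B - W + 2*A  [with B=0, W=-3, A=4]  = 11; C = -3*Z - 3  [with Z=11]  = -36.
Change = -54 − (-36) = -18.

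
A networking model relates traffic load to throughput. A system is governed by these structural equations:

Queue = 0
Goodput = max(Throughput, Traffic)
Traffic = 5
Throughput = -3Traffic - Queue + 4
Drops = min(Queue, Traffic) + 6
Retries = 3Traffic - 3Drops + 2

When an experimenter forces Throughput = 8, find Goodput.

The intervention breaks the incoming arrows to Throughput: Throughput = -3Traffic - Queue + 4 no longer applies, and Throughput = 8.
Goodput = max(Throughput, Traffic)  [with Throughput=8, Traffic=5]  = 8

8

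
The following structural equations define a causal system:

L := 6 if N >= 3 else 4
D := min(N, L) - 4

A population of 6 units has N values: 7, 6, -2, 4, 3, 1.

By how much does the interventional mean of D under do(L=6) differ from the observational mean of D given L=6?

-1.75

The intervention sets L=6 in all 6 units regardless of N. Recomputing D per unit gives 2, 2, -6, 0, -1, -3; average -1.
E[D|L=6] averages over only the 4 units with L=6 (N = 7, 6, 4, 3): D = 2, 2, 0, -1, mean 0.75.
Difference = -1 − 0.75 = -1.75.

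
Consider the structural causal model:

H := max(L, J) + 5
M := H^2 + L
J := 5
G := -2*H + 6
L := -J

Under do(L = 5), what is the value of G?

Under do(L=5), the mechanism L := -J is discarded; L is fixed at 5.
H = max(L, J) + 5  [with L=5, J=5]  = 10
G = -2*H + 6  [with H=10]  = -14

-14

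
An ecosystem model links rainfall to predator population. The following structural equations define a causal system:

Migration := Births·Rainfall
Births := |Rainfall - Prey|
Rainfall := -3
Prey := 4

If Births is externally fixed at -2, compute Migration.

6

The intervention breaks the incoming arrows to Births: Births := |Rainfall - Prey| no longer applies, and Births = -2.
Migration = Births·Rainfall  [with Births=-2, Rainfall=-3]  = 6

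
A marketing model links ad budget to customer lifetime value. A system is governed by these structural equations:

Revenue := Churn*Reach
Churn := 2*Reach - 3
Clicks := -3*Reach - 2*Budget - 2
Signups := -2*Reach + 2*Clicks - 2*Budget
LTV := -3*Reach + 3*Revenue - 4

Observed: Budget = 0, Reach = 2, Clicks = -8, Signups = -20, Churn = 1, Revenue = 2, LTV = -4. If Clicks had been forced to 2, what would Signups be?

0

The intervention breaks the incoming arrows to Clicks: Clicks := -3*Reach - 2*Budget - 2 no longer applies, and Clicks = 2.
Signups = -2*Reach + 2*Clicks - 2*Budget  [with Reach=2, Clicks=2, Budget=0]  = 0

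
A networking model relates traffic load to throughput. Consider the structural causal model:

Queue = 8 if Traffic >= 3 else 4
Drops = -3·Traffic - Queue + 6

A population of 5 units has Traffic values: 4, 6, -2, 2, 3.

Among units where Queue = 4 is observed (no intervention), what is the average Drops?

2

Conditioning on Queue=4 selects the 2 unit(s) with Traffic ∈ {-2, 2}. Their Drops values: 8, -4. Mean = 2.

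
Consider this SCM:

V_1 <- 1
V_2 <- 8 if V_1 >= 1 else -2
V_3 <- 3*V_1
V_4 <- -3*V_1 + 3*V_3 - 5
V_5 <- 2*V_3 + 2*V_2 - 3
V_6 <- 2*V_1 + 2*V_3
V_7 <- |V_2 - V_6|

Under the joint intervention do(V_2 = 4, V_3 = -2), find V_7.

6

Under do(V_2 = 4, V_3 = -2), each intervened variable's structural equation is replaced by its fixed value.
V_6 = 2*V_1 + 2*V_3  [with V_1=1, V_3=-2]  = -2
V_7 = |V_2 - V_6|  [with V_2=4, V_6=-2]  = 6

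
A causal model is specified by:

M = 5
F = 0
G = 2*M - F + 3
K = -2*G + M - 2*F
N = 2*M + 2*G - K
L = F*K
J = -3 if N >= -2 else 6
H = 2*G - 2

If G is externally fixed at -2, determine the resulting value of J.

The intervention breaks the incoming arrows to G: G = 2*M - F + 3 no longer applies, and G = -2.
K = -2*G + M - 2*F  [with G=-2, M=5, F=0]  = 9
N = 2*M + 2*G - K  [with M=5, G=-2, K=9]  = -3
J = -3 if N >= -2 else 6  [with N=-3]  = 6

6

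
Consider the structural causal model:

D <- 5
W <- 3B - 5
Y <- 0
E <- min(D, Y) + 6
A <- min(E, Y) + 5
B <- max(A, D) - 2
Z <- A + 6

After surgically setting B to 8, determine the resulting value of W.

Under do(B=8), the mechanism B <- max(A, D) - 2 is discarded; B is fixed at 8.
W = 3B - 5  [with B=8]  = 19

19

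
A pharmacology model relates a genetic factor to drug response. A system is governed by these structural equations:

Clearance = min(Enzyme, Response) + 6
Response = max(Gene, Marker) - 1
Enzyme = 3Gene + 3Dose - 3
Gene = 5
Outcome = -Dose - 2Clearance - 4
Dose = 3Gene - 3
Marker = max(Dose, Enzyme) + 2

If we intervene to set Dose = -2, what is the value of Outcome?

Under do(Dose=-2), the mechanism Dose = 3Gene - 3 is discarded; Dose is fixed at -2.
Enzyme = 3Gene + 3Dose - 3  [with Gene=5, Dose=-2]  = 6
Marker = max(Dose, Enzyme) + 2  [with Dose=-2, Enzyme=6]  = 8
Response = max(Gene, Marker) - 1  [with Gene=5, Marker=8]  = 7
Clearance = min(Enzyme, Response) + 6  [with Enzyme=6, Response=7]  = 12
Outcome = -Dose - 2Clearance - 4  [with Dose=-2, Clearance=12]  = -26

-26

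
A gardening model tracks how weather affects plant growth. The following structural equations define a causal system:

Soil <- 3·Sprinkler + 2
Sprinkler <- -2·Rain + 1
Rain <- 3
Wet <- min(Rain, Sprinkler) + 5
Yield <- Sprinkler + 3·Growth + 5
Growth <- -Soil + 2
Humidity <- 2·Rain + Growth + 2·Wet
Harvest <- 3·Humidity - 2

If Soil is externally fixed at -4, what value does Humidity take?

12

The intervention breaks the incoming arrows to Soil: Soil <- 3·Sprinkler + 2 no longer applies, and Soil = -4.
Sprinkler = -2·Rain + 1  [with Rain=3]  = -5
Wet = min(Rain, Sprinkler) + 5  [with Rain=3, Sprinkler=-5]  = 0
Growth = -Soil + 2  [with Soil=-4]  = 6
Humidity = 2·Rain + Growth + 2·Wet  [with Rain=3, Growth=6, Wet=0]  = 12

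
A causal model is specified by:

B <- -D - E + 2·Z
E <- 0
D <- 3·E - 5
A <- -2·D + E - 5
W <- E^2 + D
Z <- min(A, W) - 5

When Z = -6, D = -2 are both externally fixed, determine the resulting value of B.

The joint intervention fixes Z = -6, D = -2, removing each variable's own equation.
B = -D - E + 2·Z  [with D=-2, E=0, Z=-6]  = -10

-10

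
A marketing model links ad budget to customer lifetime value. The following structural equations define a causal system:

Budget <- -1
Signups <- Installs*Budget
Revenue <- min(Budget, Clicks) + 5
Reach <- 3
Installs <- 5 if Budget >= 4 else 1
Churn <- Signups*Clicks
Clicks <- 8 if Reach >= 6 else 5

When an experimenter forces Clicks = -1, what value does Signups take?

-1

do(Clicks=-1) replaces the equation Clicks <- 8 if Reach >= 6 else 5 with the constant Clicks = -1.
Signups is not downstream of the intervention, so its value is determined by the original equations.
Installs = 5 if Budget >= 4 else 1  [with Budget=-1]  = 1
Signups = Installs*Budget  [with Installs=1, Budget=-1]  = -1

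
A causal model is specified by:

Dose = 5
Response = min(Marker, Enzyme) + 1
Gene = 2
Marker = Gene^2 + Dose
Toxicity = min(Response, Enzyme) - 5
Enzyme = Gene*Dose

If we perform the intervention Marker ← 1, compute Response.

Intervening sets Marker = 1 and removes its equation (Marker = Gene^2 + Dose).
Enzyme = Gene*Dose  [with Gene=2, Dose=5]  = 10
Response = min(Marker, Enzyme) + 1  [with Marker=1, Enzyme=10]  = 2

2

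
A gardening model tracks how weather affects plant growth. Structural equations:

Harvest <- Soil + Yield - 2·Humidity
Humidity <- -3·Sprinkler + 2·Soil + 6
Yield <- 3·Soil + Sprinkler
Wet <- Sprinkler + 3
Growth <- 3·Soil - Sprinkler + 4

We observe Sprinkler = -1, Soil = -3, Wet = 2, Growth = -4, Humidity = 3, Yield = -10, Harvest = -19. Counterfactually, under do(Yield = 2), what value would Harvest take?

Intervening sets Yield = 2 and removes its equation (Yield <- 3·Soil + Sprinkler).
Humidity = -3·Sprinkler + 2·Soil + 6  [with Sprinkler=-1, Soil=-3]  = 3
Harvest = Soil + Yield - 2·Humidity  [with Soil=-3, Yield=2, Humidity=3]  = -7

-7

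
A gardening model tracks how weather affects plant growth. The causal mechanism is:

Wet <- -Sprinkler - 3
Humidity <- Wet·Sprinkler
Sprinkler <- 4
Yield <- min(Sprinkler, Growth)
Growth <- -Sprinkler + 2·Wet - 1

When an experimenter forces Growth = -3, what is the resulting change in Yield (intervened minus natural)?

16

do(Growth=-3) replaces the equation Growth <- -Sprinkler + 2·Wet - 1 with the constant Growth = -3.
Yield = min(Sprinkler, Growth)  [with Sprinkler=4, Growth=-3]  = -3
Without intervention: Wet = -Sprinkler - 3  [with Sprinkler=4]  = -7; Growth = -Sprinkler + 2·Wet - 1  [with Sprinkler=4, Wet=-7]  = -19; Yield = min(Sprinkler, Growth)  [with Sprinkler=4, Growth=-19]  = -19.
Change = -3 − (-19) = 16.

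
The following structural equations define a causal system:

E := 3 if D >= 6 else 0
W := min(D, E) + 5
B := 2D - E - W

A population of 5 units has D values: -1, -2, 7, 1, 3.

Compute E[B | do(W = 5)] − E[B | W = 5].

-1.4

The intervention sets W=5 in all 5 units regardless of D. Recomputing B per unit gives -7, -9, 6, -3, 1; average -2.4.
E[B|W=5] averages over only the 2 units with W=5 (D = 1, 3): B = -3, 1, mean -1.
Difference = -2.4 − (-1) = -1.4.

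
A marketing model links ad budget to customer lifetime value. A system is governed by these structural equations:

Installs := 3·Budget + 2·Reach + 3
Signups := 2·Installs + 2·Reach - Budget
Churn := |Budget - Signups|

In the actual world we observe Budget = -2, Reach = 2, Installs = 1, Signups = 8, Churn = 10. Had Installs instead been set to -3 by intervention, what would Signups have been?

The intervention breaks the incoming arrows to Installs: Installs := 3·Budget + 2·Reach + 3 no longer applies, and Installs = -3.
Signups = 2·Installs + 2·Reach - Budget  [with Installs=-3, Reach=2, Budget=-2]  = 0

0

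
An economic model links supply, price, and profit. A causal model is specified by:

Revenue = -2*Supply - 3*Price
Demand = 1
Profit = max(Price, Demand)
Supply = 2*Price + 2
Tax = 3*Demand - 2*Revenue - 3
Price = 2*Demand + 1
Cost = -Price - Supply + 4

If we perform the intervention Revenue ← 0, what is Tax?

0

The intervention breaks the incoming arrows to Revenue: Revenue = -2*Supply - 3*Price no longer applies, and Revenue = 0.
Tax = 3*Demand - 2*Revenue - 3  [with Demand=1, Revenue=0]  = 0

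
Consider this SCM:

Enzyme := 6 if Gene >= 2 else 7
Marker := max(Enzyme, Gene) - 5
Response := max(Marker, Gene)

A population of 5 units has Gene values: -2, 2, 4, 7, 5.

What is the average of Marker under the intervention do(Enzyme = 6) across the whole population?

The intervention sets Enzyme=6 in all 5 units regardless of Gene. Recomputing Marker per unit gives 1, 1, 1, 2, 1; average 1.2.

1.2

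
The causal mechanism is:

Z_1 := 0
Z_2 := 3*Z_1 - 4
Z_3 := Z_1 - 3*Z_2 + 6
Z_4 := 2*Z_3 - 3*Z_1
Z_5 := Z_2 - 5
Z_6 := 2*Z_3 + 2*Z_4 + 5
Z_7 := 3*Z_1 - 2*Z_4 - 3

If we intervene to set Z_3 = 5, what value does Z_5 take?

do(Z_3=5) replaces the equation Z_3 := Z_1 - 3*Z_2 + 6 with the constant Z_3 = 5.
Z_5 is not downstream of the intervention, so its value is determined by the original equations.
Z_2 = 3*Z_1 - 4  [with Z_1=0]  = -4
Z_5 = Z_2 - 5  [with Z_2=-4]  = -9

-9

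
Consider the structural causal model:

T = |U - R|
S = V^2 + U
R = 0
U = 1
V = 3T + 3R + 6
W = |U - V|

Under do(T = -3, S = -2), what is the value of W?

4

The joint intervention fixes T = -3, S = -2, removing each variable's own equation.
V = 3T + 3R + 6  [with T=-3, R=0]  = -3
W = |U - V|  [with U=1, V=-3]  = 4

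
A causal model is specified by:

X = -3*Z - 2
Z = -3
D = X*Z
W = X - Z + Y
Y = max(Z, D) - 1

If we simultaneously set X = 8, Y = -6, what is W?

Setting X = 8, Y = -6 by intervention discards those variables' equations.
W = X - Z + Y  [with X=8, Z=-3, Y=-6]  = 5

5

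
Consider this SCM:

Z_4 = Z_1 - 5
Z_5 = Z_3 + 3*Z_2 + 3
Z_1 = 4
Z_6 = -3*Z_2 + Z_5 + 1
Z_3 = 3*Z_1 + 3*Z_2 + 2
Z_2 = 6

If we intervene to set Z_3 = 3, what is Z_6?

The intervention breaks the incoming arrows to Z_3: Z_3 = 3*Z_1 + 3*Z_2 + 2 no longer applies, and Z_3 = 3.
Z_5 = Z_3 + 3*Z_2 + 3  [with Z_3=3, Z_2=6]  = 24
Z_6 = -3*Z_2 + Z_5 + 1  [with Z_2=6, Z_5=24]  = 7

7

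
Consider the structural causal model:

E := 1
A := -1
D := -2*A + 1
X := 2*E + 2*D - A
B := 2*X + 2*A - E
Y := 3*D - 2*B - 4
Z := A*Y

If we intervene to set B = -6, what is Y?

The intervention breaks the incoming arrows to B: B := 2*X + 2*A - E no longer applies, and B = -6.
D = -2*A + 1  [with A=-1]  = 3
Y = 3*D - 2*B - 4  [with D=3, B=-6]  = 17

17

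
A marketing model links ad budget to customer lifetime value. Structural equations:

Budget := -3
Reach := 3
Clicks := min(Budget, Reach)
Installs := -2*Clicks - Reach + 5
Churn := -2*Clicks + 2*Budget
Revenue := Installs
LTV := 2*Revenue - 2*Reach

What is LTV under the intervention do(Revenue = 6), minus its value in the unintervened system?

-4

Intervening sets Revenue = 6 and removes its equation (Revenue := Installs).
LTV = 2*Revenue - 2*Reach  [with Revenue=6, Reach=3]  = 6
Without intervention: Clicks = min(Budget, Reach)  [with Budget=-3, Reach=3]  = -3; Installs = -2*Clicks - Reach + 5  [with Clicks=-3, Reach=3]  = 8; Revenue = Installs  [with Installs=8]  = 8; LTV = 2*Revenue - 2*Reach  [with Revenue=8, Reach=3]  = 10.
Change = 6 − 10 = -4.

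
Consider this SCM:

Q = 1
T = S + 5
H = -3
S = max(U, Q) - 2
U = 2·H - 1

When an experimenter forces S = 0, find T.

5

Intervening sets S = 0 and removes its equation (S = max(U, Q) - 2).
T = S + 5  [with S=0]  = 5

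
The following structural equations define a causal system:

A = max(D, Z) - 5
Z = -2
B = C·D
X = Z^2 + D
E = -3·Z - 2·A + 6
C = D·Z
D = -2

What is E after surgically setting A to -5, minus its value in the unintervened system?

-4

The intervention breaks the incoming arrows to A: A = max(D, Z) - 5 no longer applies, and A = -5.
E = -3·Z - 2·A + 6  [with Z=-2, A=-5]  = 22
Without intervention: A = max(D, Z) - 5  [with D=-2, Z=-2]  = -7; E = -3·Z - 2·A + 6  [with Z=-2, A=-7]  = 26.
Change = 22 − 26 = -4.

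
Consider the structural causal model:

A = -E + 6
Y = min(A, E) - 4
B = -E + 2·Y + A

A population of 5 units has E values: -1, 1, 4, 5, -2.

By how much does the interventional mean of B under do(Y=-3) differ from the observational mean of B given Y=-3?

Every unit gets Y=-3 under the intervention. B values become 2, -2, -8, -10, 4; E[B|do(Y=-3)] = -2.8.
Observing Y=-3 restricts to units where Y's equation naturally yields -3: E ∈ {1, 5}. In that subpopulation B = -2, -10, mean -6.
Difference = -2.8 − (-6) = 3.2.

3.2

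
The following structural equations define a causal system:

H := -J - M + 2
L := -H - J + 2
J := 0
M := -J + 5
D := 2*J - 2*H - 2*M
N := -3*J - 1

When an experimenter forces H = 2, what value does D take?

-14

The intervention breaks the incoming arrows to H: H := -J - M + 2 no longer applies, and H = 2.
M = -J + 5  [with J=0]  = 5
D = 2*J - 2*H - 2*M  [with J=0, H=2, M=5]  = -14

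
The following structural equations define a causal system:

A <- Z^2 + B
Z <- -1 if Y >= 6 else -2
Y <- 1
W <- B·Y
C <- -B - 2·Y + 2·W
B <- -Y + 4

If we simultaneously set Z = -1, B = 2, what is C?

0

Setting Z = -1, B = 2 by intervention discards those variables' equations.
W = B·Y  [with B=2, Y=1]  = 2
C = -B - 2·Y + 2·W  [with B=2, Y=1, W=2]  = 0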